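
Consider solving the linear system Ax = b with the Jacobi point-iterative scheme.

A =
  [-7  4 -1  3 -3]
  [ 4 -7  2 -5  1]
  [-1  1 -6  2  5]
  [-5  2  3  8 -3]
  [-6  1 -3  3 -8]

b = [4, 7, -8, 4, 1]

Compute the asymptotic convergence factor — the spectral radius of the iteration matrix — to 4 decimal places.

Diagonal D = diag(-7, -7, -6, 8, -8); L, U strict lower/upper.
T_J = -D⁻¹(L+U): T[2,4] = -(5)/(-6) = +0.8333; T[2,2] = 0.
  T[0,:] = [+0.0000  +0.5714  -0.1429  +0.4286  -0.4286]
  T[1,:] = [+0.5714  +0.0000  +0.2857  -0.7143  +0.1429]
  T[2,:] = [-0.1667  +0.1667  +0.0000  +0.3333  +0.8333]
  T[3,:] = [+0.6250  -0.2500  -0.3750  +0.0000  +0.3750]
  T[4,:] = [-0.7500  +0.1250  -0.3750  +0.3750  +0.0000]
eigenvalue magnitudes: 1.3385, 0.6242, 0.6242, 0.5587, 0.5587.
ρ = 1.3385; 1.3385 > 1 ⇒ diverges.

1.3385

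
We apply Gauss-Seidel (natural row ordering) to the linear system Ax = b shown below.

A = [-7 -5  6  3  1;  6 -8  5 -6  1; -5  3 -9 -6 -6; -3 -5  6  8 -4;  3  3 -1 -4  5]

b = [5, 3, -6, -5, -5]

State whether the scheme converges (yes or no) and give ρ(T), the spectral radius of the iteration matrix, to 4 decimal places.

no, ρ = 1.1867

A = D + L + U where D = diag(-7, -8, -9, 8, 5).
T_GS = -(D+L)⁻¹U: row 0 first, T[0,2] = -(6)/(-7) = +0.8571; later rows by forward substitution.
  T[0,:] = [+0.0000  -0.7143  +0.8571  +0.4286  +0.1429]
  T[1,:] = [+0.0000  -0.5357  +1.2679  -0.4286  +0.2321]
  T[2,:] = [+0.0000  +0.2183  -0.0536  -1.0476  -0.6687]
  T[3,:] = [+0.0000  -0.7664  +1.1540  +0.6786  +1.2001]
  T[4,:] = [+0.0000  +0.1806  -0.3625  +0.3333  +0.6014]
|λ(T)| sorted: 1.1867, 0.5881, 0.5881, 0.2176, 0.0000.
ρ(T) = max|λ| = 1.1867; 1.1867 > 1, so it fails to converge.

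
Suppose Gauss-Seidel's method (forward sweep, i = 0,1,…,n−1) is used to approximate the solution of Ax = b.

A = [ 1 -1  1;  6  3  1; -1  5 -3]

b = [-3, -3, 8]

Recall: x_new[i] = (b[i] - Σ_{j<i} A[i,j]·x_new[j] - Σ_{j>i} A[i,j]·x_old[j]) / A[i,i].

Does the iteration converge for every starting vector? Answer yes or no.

A = D + L + U where D = diag(1, 3, -3).
Gauss-Seidel: T = -(D+L)⁻¹U, row 0 first, T[0,2] = -(1)/(1) = -1.0000; later rows by forward substitution.
  T[0,:] = [+0.0000 +1.0000 -1.0000]
  T[1,:] = [+0.0000 -2.0000 +1.6667]
  T[2,:] = [+0.0000 -3.6667 +3.1111]
|λ(T)| sorted: 1.2034, 0.0923, 0.0000.
spectral radius ρ = 1.2034; 1.2034 > 1, so it fails to converge.

no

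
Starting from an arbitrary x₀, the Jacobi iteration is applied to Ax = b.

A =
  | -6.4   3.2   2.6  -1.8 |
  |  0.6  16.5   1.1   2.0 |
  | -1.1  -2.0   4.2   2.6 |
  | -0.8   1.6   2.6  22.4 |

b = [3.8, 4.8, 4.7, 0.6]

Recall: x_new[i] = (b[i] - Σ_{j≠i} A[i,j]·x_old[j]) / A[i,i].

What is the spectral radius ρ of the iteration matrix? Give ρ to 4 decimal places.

0.4075

Let D = diag(-6.4, 16.5, 4.2, 22.4); L, U the strict triangles.
Jacobi: T = -D⁻¹(L+U), T[3,1] = -(1.6)/(22.4) = -0.0714; T[3,3] = 0.
  T[0,:] = [+0.0000 +0.5000 +0.4062 -0.2812]
  T[1,:] = [-0.0364 +0.0000 -0.0667 -0.1212]
  T[2,:] = [+0.2619 +0.4762 +0.0000 -0.6190]
  T[3,:] = [+0.0357 -0.0714 -0.1161 +0.0000]
|λ(T)| sorted: 0.4075, 0.2714, 0.1177, 0.0184.
ρ = 0.4075; 0.4075 < 1, so it converges for any x₀.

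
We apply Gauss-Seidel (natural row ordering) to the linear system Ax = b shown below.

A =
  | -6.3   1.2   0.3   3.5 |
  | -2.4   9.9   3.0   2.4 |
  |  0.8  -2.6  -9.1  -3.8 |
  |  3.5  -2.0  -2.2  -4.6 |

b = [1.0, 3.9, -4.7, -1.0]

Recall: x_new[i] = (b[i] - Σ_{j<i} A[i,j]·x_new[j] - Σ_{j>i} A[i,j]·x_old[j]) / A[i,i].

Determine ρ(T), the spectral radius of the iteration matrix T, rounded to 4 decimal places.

A = D + L + U where D = diag(-6.3, 9.9, -9.1, -4.6).
Gauss-Seidel: T = -(D+L)⁻¹U, row 0 first, T[0,1] = -(1.2)/(-6.3) = +0.1905; later rows by forward substitution.
  T[0,:] = [+0.0000, +0.1905, +0.0476, +0.5556]
  T[1,:] = [+0.0000, +0.0462, -0.2915, -0.1077]
  T[2,:] = [+0.0000, +0.0036, +0.0875, -0.3380]
  T[3,:] = [+0.0000, +0.1232, +0.1211, +0.6312]
|roots of det(T-λI)|: 0.5690, 0.1795, 0.1795, 0.0000.
spectral radius ρ = 0.5690; 0.5690 < 1: convergent.

0.5690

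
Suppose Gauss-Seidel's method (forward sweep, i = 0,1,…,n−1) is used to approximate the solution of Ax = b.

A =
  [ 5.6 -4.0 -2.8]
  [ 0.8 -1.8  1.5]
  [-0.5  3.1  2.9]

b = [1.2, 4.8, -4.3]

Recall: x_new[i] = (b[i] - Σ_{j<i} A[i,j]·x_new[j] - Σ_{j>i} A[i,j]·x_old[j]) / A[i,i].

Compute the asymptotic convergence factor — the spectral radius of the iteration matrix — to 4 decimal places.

0.8460

Split A = D + L + U, D = diag(5.6, -1.8, 2.9).
Gauss-Seidel: T = -(D+L)⁻¹U, row 0 first, T[0,2] = -(-2.8)/(5.6) = +0.5000; later rows by forward substitution.
  T[0,:] = [+0.0000 +0.7143 +0.5000]
  T[1,:] = [+0.0000 +0.3175 +1.0556]
  T[2,:] = [+0.0000 -0.2162 -1.0421]
|roots of det(T-λI)|: 0.8460, 0.1213, 0.0000.
spectral radius ρ = 0.8460; 0.8460 < 1, so it converges for any x₀.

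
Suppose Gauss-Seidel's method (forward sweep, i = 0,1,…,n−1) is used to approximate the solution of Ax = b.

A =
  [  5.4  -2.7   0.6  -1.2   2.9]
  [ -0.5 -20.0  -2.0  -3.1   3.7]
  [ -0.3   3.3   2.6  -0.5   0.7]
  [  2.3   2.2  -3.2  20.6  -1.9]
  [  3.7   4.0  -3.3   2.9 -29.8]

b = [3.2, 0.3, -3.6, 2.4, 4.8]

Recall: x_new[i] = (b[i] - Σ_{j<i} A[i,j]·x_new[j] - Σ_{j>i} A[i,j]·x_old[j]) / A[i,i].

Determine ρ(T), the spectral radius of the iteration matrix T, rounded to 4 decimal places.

0.3073

Let D = diag(5.4, -20, 2.6, 20.6, -29.8); L, U the strict triangles.
T_GS = -(D+L)⁻¹U: row 0 first, T[0,2] = -(0.6)/(5.4) = -0.1111; later rows by forward substitution.
  T[0,:] = [+0.0000, +0.5000, -0.1111, +0.2222, -0.5370]
  T[1,:] = [+0.0000, -0.0125, -0.0972, -0.1606, +0.1984]
  T[2,:] = [+0.0000, +0.0736, +0.1106, +0.4217, -0.5830]
  T[3,:] = [+0.0000, -0.0431, +0.0400, +0.0578, +0.0404]
  T[4,:] = [+0.0000, +0.0481, -0.0352, -0.0350, +0.0285]
|roots of det(T-λI)|: 0.3073, 0.0914, 0.0914, 0.0429, 0.0000.
ρ(T) = max|λ| = 0.3073; 0.3073 < 1, so it converges for any x₀.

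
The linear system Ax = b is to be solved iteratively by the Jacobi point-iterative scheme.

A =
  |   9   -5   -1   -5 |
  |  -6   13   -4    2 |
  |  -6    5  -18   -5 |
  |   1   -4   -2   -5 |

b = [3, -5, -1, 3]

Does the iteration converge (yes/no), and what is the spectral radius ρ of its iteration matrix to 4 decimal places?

yes, ρ = 0.8623

Diagonal D = diag(9, 13, -18, -5); L, U strict lower/upper.
Jacobi T = -D⁻¹(L+U): T[1,3] = -(2)/(13) = -0.1538; T[1,1] = 0.
  T[0,:] = [+0.0000, +0.5556, +0.1111, +0.5556]
  T[1,:] = [+0.4615, +0.0000, +0.3077, -0.1538]
  T[2,:] = [-0.3333, +0.2778, +0.0000, -0.2778]
  T[3,:] = [+0.2000, -0.8000, -0.4000, +0.0000]
|eigenvalues of T|: 0.8623, 0.6410, 0.3570, 0.1357.
ρ = 0.8623; 0.8623 < 1: convergent.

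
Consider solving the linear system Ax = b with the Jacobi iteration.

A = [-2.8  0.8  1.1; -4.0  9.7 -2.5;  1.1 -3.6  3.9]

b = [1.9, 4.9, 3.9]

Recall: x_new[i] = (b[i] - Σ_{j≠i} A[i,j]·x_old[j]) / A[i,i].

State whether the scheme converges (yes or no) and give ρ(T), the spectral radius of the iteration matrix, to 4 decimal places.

Let D = diag(-2.8, 9.7, 3.9); L, U the strict triangles.
Jacobi: T = -D⁻¹(L+U), T[2,0] = -(1.1)/(3.9) = -0.2821; T[2,2] = 0.
  T[0,:] = [+0.0000  +0.2857  +0.3929]
  T[1,:] = [+0.4124  +0.0000  +0.2577]
  T[2,:] = [-0.2821  +0.9231  +0.0000]
|eigenvalues of T|: 0.6627, 0.4408, 0.4408.
ρ = 0.6627; 0.6627 < 1: convergent.

yes, ρ = 0.6627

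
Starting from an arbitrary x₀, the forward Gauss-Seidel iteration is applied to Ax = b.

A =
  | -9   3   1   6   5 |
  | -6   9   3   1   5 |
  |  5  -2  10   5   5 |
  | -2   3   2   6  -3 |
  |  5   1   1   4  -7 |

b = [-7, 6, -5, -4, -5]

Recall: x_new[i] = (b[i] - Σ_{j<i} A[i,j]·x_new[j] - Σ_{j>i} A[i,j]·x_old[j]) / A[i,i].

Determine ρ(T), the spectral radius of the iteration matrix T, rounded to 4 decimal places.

1.3025

Write A = D+L+U with D = diag(-9, 9, 10, 6, -7).
Gauss-Seidel: T = -(D+L)⁻¹U, row 0 first, T[0,2] = -(1)/(-9) = +0.1111; later rows by forward substitution.
  T[0,:] = [+0.0000 +0.3333 +0.1111 +0.6667 +0.5556]
  T[1,:] = [+0.0000 +0.2222 -0.2593 +0.3333 -0.1852]
  T[2,:] = [+0.0000 -0.1222 -0.1074 -0.7667 -0.8148]
  T[3,:] = [+0.0000 +0.0407 +0.2025 +0.3111 +1.0494]
  T[4,:] = [+0.0000 +0.2757 +0.1427 +0.5921 +0.8536]
moduli |λ_i(T)| = 1.3025, 0.2959, 0.2959, 0.1740, 0.0000.
ρ(T) = max|λ| = 1.3025; 1.3025 > 1, so it fails to converge.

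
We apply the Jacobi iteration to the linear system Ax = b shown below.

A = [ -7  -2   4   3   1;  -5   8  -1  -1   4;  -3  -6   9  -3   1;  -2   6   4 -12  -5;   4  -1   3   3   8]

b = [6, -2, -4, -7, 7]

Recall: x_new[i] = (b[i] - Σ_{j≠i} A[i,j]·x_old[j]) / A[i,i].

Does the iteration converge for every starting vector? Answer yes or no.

no

A = D + L + U where D = diag(-7, 8, 9, -12, 8).
T_J = -D⁻¹(L+U): T[4,2] = -(3)/(8) = -0.3750; T[4,4] = 0.
  T[0,:] = [+0.0000  -0.2857  +0.5714  +0.4286  +0.1429]
  T[1,:] = [+0.6250  +0.0000  +0.1250  +0.1250  -0.5000]
  T[2,:] = [+0.3333  +0.6667  +0.0000  +0.3333  -0.1111]
  T[3,:] = [-0.1667  +0.5000  +0.3333  +0.0000  -0.4167]
  T[4,:] = [-0.5000  +0.1250  -0.3750  -0.3750  +0.0000]
eigenvalue magnitudes: 1.1227, 0.8009, 0.8009, 0.4206, 0.1042.
ρ(T) = max|λ| = 1.1227; 1.1227 > 1 ⇒ diverges.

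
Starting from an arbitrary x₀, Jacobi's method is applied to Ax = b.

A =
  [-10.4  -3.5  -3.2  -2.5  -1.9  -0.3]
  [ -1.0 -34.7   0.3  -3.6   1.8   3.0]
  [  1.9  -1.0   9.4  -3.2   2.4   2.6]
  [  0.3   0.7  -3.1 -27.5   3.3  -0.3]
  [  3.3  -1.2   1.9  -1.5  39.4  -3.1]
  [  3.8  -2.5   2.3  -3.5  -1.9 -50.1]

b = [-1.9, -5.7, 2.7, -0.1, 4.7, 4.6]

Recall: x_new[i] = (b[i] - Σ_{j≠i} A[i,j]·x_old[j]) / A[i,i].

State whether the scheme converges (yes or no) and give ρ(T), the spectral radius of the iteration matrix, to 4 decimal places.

yes, ρ = 0.3165

A = D + L + U where D = diag(-10.4, -34.7, 9.4, -27.5, 39.4, -50.1).
Jacobi T = -D⁻¹(L+U): T[4,3] = -(-1.5)/(39.4) = +0.0381; T[4,4] = 0.
  T[0,:] = [+0.0000, -0.3365, -0.3077, -0.2404, -0.1827, -0.0288]
  T[1,:] = [-0.0288, +0.0000, +0.0086, -0.1037, +0.0519, +0.0865]
  T[2,:] = [-0.2021, +0.1064, +0.0000, +0.3404, -0.2553, -0.2766]
  T[3,:] = [+0.0109, +0.0255, -0.1127, +0.0000, +0.1200, -0.0109]
  T[4,:] = [-0.0838, +0.0305, -0.0482, +0.0381, +0.0000, +0.0787]
  T[5,:] = [+0.0758, -0.0499, +0.0459, -0.0699, -0.0379, +0.0000]
|eigenvalues of T|: 0.3165, 0.2360, 0.2011, 0.2011, 0.0439, 0.0439.
ρ = 0.3165; 0.3165 < 1, so it converges for any x₀.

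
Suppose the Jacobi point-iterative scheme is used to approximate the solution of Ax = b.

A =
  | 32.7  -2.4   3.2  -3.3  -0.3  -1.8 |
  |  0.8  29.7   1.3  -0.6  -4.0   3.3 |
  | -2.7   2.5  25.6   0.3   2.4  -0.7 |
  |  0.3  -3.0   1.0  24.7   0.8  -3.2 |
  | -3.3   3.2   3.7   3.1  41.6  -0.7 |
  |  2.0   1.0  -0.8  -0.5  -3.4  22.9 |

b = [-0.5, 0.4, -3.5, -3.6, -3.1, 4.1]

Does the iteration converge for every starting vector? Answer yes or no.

Let D = diag(32.7, 29.7, 25.6, 24.7, 41.6, 22.9); L, U the strict triangles.
T_J = -D⁻¹(L+U): T[0,3] = -(-3.3)/(32.7) = +0.1009; T[0,0] = 0.
  T[0,:] = [+0.0000 +0.0734 -0.0979 +0.1009 +0.0092 +0.0550]
  T[1,:] = [-0.0269 +0.0000 -0.0438 +0.0202 +0.1347 -0.1111]
  T[2,:] = [+0.1055 -0.0977 +0.0000 -0.0117 -0.0938 +0.0273]
  T[3,:] = [-0.0121 +0.1215 -0.0405 +0.0000 -0.0324 +0.1296]
  T[4,:] = [+0.0793 -0.0769 -0.0889 -0.0745 +0.0000 +0.0168]
  T[5,:] = [-0.0873 -0.0437 +0.0349 +0.0218 +0.1485 +0.0000]
moduli |λ_i(T)| = 0.1656, 0.1312, 0.1312, 0.1160, 0.0786, 0.0786.
spectral radius ρ = 0.1656; 0.1656 < 1: convergent.

yes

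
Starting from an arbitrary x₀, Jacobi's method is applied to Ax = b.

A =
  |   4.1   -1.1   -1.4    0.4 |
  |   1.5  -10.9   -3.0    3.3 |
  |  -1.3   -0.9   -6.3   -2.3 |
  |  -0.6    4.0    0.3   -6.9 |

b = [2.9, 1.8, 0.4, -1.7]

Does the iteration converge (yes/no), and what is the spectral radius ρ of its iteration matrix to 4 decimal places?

A = D + L + U where D = diag(4.1, -10.9, -6.3, -6.9).
Jacobi: T = -D⁻¹(L+U), T[1,0] = -(1.5)/(-10.9) = +0.1376; T[1,1] = 0.
  T[0,:] = [+0.0000  +0.2683  +0.3415  -0.0976]
  T[1,:] = [+0.1376  +0.0000  -0.2752  +0.3028]
  T[2,:] = [-0.2063  -0.1429  +0.0000  -0.3651]
  T[3,:] = [-0.0870  +0.5797  +0.0435  +0.0000]
|roots of det(T-λI)|: 0.5312, 0.3565, 0.3565, 0.0332.
spectral radius ρ = 0.5312; 0.5312 < 1, so it converges for any x₀.

yes, ρ = 0.5312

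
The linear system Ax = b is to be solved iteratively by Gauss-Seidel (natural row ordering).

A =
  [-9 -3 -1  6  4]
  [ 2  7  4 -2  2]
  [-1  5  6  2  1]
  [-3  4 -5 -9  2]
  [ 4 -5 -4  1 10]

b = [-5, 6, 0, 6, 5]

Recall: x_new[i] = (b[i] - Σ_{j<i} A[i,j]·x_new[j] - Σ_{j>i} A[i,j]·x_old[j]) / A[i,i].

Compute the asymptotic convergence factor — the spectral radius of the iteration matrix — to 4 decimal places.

Write A = D+L+U with D = diag(-9, 7, 6, -9, 10).
T_GS = -(D+L)⁻¹U: row 0 first, T[0,4] = -(4)/(-9) = +0.4444; later rows by forward substitution.
  T[0,:] = [+0.0000  -0.3333  -0.1111  +0.6667  +0.4444]
  T[1,:] = [+0.0000  +0.0952  -0.5397  +0.0952  -0.4127]
  T[2,:] = [+0.0000  -0.1349  +0.4312  -0.3016  +0.2513]
  T[3,:] = [+0.0000  +0.2284  -0.4424  -0.0123  -0.2490]
  T[4,:] = [+0.0000  +0.1041  -0.0087  -0.3384  -0.2587]
eigenvalue magnitudes: 0.8386, 0.2874, 0.2874, 0.0815, 0.0000.
spectral radius ρ = 0.8386; 0.8386 < 1 ⇒ converges.

0.8386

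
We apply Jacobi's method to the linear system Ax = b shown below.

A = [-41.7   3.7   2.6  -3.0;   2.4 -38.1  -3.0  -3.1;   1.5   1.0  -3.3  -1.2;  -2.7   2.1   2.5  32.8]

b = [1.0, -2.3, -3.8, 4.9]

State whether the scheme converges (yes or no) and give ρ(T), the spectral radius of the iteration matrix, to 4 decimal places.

A = D + L + U where D = diag(-41.7, -38.1, -3.3, 32.8).
Jacobi: T = -D⁻¹(L+U), T[1,3] = -(-3.1)/(-38.1) = -0.0814; T[1,1] = 0.
  T[0,:] = [+0.0000, +0.0887, +0.0624, -0.0719]
  T[1,:] = [+0.0630, +0.0000, -0.0787, -0.0814]
  T[2,:] = [+0.4545, +0.3030, +0.0000, -0.3636]
  T[3,:] = [+0.0823, -0.0640, -0.0762, +0.0000]
eigenvalue magnitudes: 0.2074, 0.1513, 0.0858, 0.0297.
ρ = 0.2074; 0.2074 < 1: convergent.

yes, ρ = 0.2074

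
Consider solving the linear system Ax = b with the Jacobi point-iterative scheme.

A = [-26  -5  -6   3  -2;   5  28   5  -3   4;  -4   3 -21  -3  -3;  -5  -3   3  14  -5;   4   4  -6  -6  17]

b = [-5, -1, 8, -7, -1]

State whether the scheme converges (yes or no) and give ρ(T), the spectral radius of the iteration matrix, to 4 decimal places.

Write A = D+L+U with D = diag(-26, 28, -21, 14, 17).
Jacobi T = -D⁻¹(L+U): T[1,4] = -(4)/(28) = -0.1429; T[1,1] = 0.
  T[0,:] = [+0.0000 -0.1923 -0.2308 +0.1154 -0.0769]
  T[1,:] = [-0.1786 +0.0000 -0.1786 +0.1071 -0.1429]
  T[2,:] = [-0.1905 +0.1429 +0.0000 -0.1429 -0.1429]
  T[3,:] = [+0.3571 +0.2143 -0.2143 +0.0000 +0.3571]
  T[4,:] = [-0.2353 -0.2353 +0.3529 +0.3529 +0.0000]
eigenvalue magnitudes: 0.6187, 0.3338, 0.2023, 0.2023, 0.0777.
ρ = 0.6187; 0.6187 < 1 ⇒ converges.

yes, ρ = 0.6187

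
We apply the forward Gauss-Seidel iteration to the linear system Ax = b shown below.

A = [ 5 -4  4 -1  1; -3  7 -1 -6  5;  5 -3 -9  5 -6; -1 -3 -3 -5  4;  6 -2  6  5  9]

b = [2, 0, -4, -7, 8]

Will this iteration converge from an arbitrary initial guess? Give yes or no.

no

Write A = D+L+U with D = diag(5, 7, -9, -5, 9).
GS T = -(D+L)⁻¹U: row 0 first, T[0,4] = -(1)/(5) = -0.2000; later rows by forward substitution.
  T[0,:] = [+0.0000  +0.8000  -0.8000  +0.2000  -0.2000]
  T[1,:] = [+0.0000  +0.3429  -0.2000  +0.9429  -0.8000]
  T[2,:] = [+0.0000  +0.3302  -0.3778  +0.3524  -0.5111]
  T[3,:] = [+0.0000  -0.5638  +0.5067  -0.8171  +1.6267]
  T[4,:] = [+0.0000  -0.3640  +0.4593  +0.2952  -0.6074]
|roots of det(T-λI)|: 1.4110, 0.4858, 0.4858, 0.1017, 0.0000.
ρ = 1.4110; 1.4110 > 1: divergent.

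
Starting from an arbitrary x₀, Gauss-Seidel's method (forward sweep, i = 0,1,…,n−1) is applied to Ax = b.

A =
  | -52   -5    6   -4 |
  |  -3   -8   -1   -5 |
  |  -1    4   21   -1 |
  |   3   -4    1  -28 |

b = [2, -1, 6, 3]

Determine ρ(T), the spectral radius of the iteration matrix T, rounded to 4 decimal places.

0.2057

Split A = D + L + U, D = diag(-52, -8, 21, -28).
T_GS = -(D+L)⁻¹U: row 0 first, T[0,1] = -(-5)/(-52) = -0.0962; later rows by forward substitution.
  T[0,:] = [+0.0000 -0.0962 +0.1154 -0.0769]
  T[1,:] = [+0.0000 +0.0361 -0.1683 -0.5962]
  T[2,:] = [+0.0000 -0.0114 +0.0375 +0.1575]
  T[3,:] = [+0.0000 -0.0159 +0.0377 +0.0825]
|eigenvalues of T|: 0.2057, 0.0426, 0.0070, 0.0000.
ρ(T) = max|λ| = 0.2057; 0.2057 < 1 ⇒ converges.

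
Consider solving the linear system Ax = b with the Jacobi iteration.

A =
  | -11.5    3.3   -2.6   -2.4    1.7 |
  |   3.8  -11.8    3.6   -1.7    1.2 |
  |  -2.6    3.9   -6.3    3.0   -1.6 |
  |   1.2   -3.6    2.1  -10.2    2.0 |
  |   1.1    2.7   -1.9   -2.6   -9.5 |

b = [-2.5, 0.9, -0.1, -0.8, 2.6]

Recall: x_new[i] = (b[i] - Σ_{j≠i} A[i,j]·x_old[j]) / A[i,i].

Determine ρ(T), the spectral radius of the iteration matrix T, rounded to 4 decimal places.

0.8342

A = D + L + U where D = diag(-11.5, -11.8, -6.3, -10.2, -9.5).
Jacobi: T = -D⁻¹(L+U), T[1,2] = -(3.6)/(-11.8) = +0.3051; T[1,1] = 0.
  T[0,:] = [+0.0000 +0.2870 -0.2261 -0.2087 +0.1478]
  T[1,:] = [+0.3220 +0.0000 +0.3051 -0.1441 +0.1017]
  T[2,:] = [-0.4127 +0.6190 +0.0000 +0.4762 -0.2540]
  T[3,:] = [+0.1176 -0.3529 +0.2059 +0.0000 +0.1961]
  T[4,:] = [+0.1158 +0.2842 -0.2000 -0.2737 +0.0000]
eigenvalue magnitudes: 0.8342, 0.4387, 0.4387, 0.0661, 0.0239.
ρ = 0.8342; 0.8342 < 1 ⇒ converges.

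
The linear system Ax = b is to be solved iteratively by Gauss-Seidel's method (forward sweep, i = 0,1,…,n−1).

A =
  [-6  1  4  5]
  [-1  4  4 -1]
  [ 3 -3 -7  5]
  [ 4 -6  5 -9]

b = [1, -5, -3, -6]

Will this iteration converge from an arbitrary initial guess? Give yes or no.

no

Let D = diag(-6, 4, -7, -9); L, U the strict triangles.
GS T = -(D+L)⁻¹U: row 0 first, T[0,3] = -(5)/(-6) = +0.8333; later rows by forward substitution.
  T[0,:] = [+0.0000  +0.1667  +0.6667  +0.8333]
  T[1,:] = [+0.0000  +0.0417  -0.8333  +0.4583]
  T[2,:] = [+0.0000  +0.0536  +0.6429  +0.8750]
  T[3,:] = [+0.0000  +0.0761  +1.2090  +0.5509]
|eigenvalues of T|: 1.6142, 0.4514, 0.0726, 0.0000.
ρ = 1.6142; 1.6142 > 1 ⇒ diverges.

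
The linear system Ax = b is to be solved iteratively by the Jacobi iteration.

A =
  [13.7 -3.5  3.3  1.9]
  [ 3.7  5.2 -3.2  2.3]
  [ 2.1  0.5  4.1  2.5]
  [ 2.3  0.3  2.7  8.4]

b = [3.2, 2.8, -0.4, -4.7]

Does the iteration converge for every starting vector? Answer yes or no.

yes

Write A = D+L+U with D = diag(13.7, 5.2, 4.1, 8.4).
T_J = -D⁻¹(L+U): T[1,0] = -(3.7)/(5.2) = -0.7115; T[1,1] = 0.
  T[0,:] = [+0.0000 +0.2555 -0.2409 -0.1387]
  T[1,:] = [-0.7115 +0.0000 +0.6154 -0.4423]
  T[2,:] = [-0.5122 -0.1220 +0.0000 -0.6098]
  T[3,:] = [-0.2738 -0.0357 -0.3214 +0.0000]
|eigenvalues of T|: 0.6688, 0.4692, 0.4692, 0.3652.
ρ = 0.6688; 0.6688 < 1 ⇒ converges.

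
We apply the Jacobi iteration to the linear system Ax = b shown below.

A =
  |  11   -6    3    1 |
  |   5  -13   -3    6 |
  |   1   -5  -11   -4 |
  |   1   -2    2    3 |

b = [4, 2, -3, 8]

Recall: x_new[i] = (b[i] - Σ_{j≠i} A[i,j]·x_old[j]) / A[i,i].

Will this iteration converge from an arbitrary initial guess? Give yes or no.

yes

Write A = D+L+U with D = diag(11, -13, -11, 3).
T_J = -D⁻¹(L+U): T[1,3] = -(6)/(-13) = +0.4615; T[1,1] = 0.
  T[0,:] = [+0.0000  +0.5455  -0.2727  -0.0909]
  T[1,:] = [+0.3846  +0.0000  -0.2308  +0.4615]
  T[2,:] = [+0.0909  -0.4545  +0.0000  -0.3636]
  T[3,:] = [-0.3333  +0.6667  -0.6667  +0.0000]
|λ(T)| sorted: 0.9399, 0.7855, 0.4151, 0.2607.
ρ = 0.9399; 0.9399 < 1: convergent.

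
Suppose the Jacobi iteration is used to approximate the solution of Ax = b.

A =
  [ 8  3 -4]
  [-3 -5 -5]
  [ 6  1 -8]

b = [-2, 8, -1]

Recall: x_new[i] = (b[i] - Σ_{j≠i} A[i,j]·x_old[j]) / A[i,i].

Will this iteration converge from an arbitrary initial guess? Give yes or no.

A = D + L + U where D = diag(8, -5, -8).
Jacobi T = -D⁻¹(L+U): T[2,0] = -(6)/(-8) = +0.7500; T[2,2] = 0.
  T[0,:] = [+0.0000, -0.3750, +0.5000]
  T[1,:] = [-0.6000, +0.0000, -1.0000]
  T[2,:] = [+0.7500, +0.1250, +0.0000]
eigenvalue magnitudes: 0.8692, 0.5296, 0.5296.
ρ(T) = max|λ| = 0.8692; 0.8692 < 1, so it converges for any x₀.

yes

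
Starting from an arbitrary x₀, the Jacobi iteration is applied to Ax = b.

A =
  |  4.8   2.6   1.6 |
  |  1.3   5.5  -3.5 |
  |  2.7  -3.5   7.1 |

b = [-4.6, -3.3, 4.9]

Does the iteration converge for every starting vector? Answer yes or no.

yes

Split A = D + L + U, D = diag(4.8, 5.5, 7.1).
Jacobi T = -D⁻¹(L+U): T[2,0] = -(2.7)/(7.1) = -0.3803; T[2,2] = 0.
  T[0,:] = [+0.0000  -0.5417  -0.3333]
  T[1,:] = [-0.2364  +0.0000  +0.6364]
  T[2,:] = [-0.3803  +0.4930  +0.0000]
moduli |λ_i(T)| = 0.8735, 0.4411, 0.4411.
ρ(T) = max|λ| = 0.8735; 0.8735 < 1, so it converges for any x₀.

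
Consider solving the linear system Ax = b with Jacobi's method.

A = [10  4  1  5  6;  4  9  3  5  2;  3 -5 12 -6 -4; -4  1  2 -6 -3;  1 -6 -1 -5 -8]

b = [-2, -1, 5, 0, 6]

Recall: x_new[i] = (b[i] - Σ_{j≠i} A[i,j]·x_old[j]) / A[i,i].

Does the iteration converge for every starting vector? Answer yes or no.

no

Write A = D+L+U with D = diag(10, 9, 12, -6, -8).
Jacobi: T = -D⁻¹(L+U), T[1,4] = -(2)/(9) = -0.2222; T[1,1] = 0.
  T[0,:] = [+0.0000, -0.4000, -0.1000, -0.5000, -0.6000]
  T[1,:] = [-0.4444, +0.0000, -0.3333, -0.5556, -0.2222]
  T[2,:] = [-0.2500, +0.4167, +0.0000, +0.5000, +0.3333]
  T[3,:] = [-0.6667, +0.1667, +0.3333, +0.0000, -0.5000]
  T[4,:] = [+0.1250, -0.7500, -0.1250, -0.6250, +0.0000]
|roots of det(T-λI)|: 1.2080, 0.6870, 0.6870, 0.3854, 0.1655.
ρ = 1.2080; 1.2080 > 1: divergent.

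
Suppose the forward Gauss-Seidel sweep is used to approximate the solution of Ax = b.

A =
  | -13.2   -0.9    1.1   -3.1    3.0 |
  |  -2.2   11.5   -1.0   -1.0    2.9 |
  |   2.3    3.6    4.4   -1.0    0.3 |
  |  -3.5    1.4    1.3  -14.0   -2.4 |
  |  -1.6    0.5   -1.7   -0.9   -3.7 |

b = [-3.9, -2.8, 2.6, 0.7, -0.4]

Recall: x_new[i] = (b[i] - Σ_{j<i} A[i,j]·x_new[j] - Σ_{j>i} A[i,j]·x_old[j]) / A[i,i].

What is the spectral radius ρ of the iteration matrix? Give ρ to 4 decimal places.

0.2075

Write A = D+L+U with D = diag(-13.2, 11.5, 4.4, -14, -3.7).
Gauss-Seidel: T = -(D+L)⁻¹U, row 0 first, T[0,4] = -(3)/(-13.2) = +0.2273; later rows by forward substitution.
  T[0,:] = [+0.0000  -0.0682  +0.0833  -0.2348  +0.2273]
  T[1,:] = [+0.0000  -0.0130  +0.1029  +0.0420  -0.2087]
  T[2,:] = [+0.0000  +0.0463  -0.1278  +0.3156  -0.0162]
  T[3,:] = [+0.0000  +0.0200  -0.0224  +0.0922  -0.2506]
  T[4,:] = [+0.0000  +0.0016  +0.0420  -0.0602  -0.0581]
eigenvalue magnitudes: 0.2075, 0.0927, 0.0927, 0.0560, 0.0000.
spectral radius ρ = 0.2075; 0.2075 < 1: convergent.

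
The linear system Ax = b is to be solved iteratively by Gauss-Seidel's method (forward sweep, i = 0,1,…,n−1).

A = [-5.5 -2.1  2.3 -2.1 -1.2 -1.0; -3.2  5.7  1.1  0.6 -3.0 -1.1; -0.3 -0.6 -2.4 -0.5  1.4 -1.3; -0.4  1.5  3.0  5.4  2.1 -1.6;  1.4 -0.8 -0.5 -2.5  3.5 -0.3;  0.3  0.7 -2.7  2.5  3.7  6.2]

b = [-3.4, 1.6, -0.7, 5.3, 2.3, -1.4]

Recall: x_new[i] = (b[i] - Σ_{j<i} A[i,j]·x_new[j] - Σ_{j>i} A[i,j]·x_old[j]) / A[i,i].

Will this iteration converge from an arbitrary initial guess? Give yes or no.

A = D + L + U where D = diag(-5.5, 5.7, -2.4, 5.4, 3.5, 6.2).
GS T = -(D+L)⁻¹U: row 0 first, T[0,5] = -(-1)/(-5.5) = -0.1818; later rows by forward substitution.
  T[0,:] = [+0.0000  -0.3818  +0.4182  -0.3818  -0.2182  -0.1818]
  T[1,:] = [+0.0000  -0.2144  +0.0418  -0.3196  +0.4038  +0.0909]
  T[2,:] = [+0.0000  +0.1013  -0.0627  -0.0807  +0.5096  -0.5417]
  T[3,:] = [+0.0000  -0.0250  +0.0542  +0.1053  -0.8004  +0.5585]
  T[4,:] = [+0.0000  +0.1003  -0.1280  +0.1434  -0.3193  +0.5008]
  T[5,:] = [+0.0000  +0.0370  +0.0022  -0.1086  +0.7002  -0.7614]
|roots of det(T-λI)|: 0.9458, 0.4000, 0.0873, 0.0306, 0.0245, 0.0000.
ρ(T) = max|λ| = 0.9458; 0.9458 < 1: convergent.

yes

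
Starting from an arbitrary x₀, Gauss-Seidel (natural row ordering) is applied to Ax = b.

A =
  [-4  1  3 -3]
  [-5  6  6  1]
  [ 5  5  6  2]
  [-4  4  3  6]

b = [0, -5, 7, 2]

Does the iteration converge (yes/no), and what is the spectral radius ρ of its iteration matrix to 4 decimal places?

no, ρ = 1.2147

Write A = D+L+U with D = diag(-4, 6, 6, 6).
GS T = -(D+L)⁻¹U: row 0 first, T[0,1] = -(1)/(-4) = +0.2500; later rows by forward substitution.
  T[0,:] = [+0.0000  +0.2500  +0.7500  -0.7500]
  T[1,:] = [+0.0000  +0.2083  -0.3750  -0.7917]
  T[2,:] = [+0.0000  -0.3819  -0.3125  +0.9514]
  T[3,:] = [+0.0000  +0.2187  +0.9062  -0.4479]
|roots of det(T-λI)|: 1.2147, 0.7257, 0.0630, 0.0000.
ρ = 1.2147; 1.2147 > 1 ⇒ diverges.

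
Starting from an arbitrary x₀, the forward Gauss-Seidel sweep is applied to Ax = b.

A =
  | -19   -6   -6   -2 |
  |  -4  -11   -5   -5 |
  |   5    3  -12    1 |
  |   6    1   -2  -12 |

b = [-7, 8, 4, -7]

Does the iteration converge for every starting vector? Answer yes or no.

Let D = diag(-19, -11, -12, -12); L, U the strict triangles.
T_GS = -(D+L)⁻¹U: row 0 first, T[0,2] = -(-6)/(-19) = -0.3158; later rows by forward substitution.
  T[0,:] = [+0.0000  -0.3158  -0.3158  -0.1053]
  T[1,:] = [+0.0000  +0.1148  -0.3397  -0.4163]
  T[2,:] = [+0.0000  -0.1029  -0.2165  -0.0646]
  T[3,:] = [+0.0000  -0.1312  -0.1501  -0.0766]
|roots of det(T-λI)|: 0.4209, 0.2914, 0.0488, 0.0000.
ρ = 0.4209; 0.4209 < 1 ⇒ converges.

yes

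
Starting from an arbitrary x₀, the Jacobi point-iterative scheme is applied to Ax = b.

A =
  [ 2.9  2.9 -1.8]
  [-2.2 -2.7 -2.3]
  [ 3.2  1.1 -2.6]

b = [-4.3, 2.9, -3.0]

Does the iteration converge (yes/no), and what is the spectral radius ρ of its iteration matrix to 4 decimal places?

A = D + L + U where D = diag(2.9, -2.7, -2.6).
Jacobi T = -D⁻¹(L+U): T[2,1] = -(1.1)/(-2.6) = +0.4231; T[2,2] = 0.
  T[0,:] = [+0.0000 -1.0000 +0.6207]
  T[1,:] = [-0.8148 +0.0000 -0.8519]
  T[2,:] = [+1.2308 +0.4231 +0.0000]
|λ(T)| sorted: 1.3544, 0.7849, 0.7849.
spectral radius ρ = 1.3544; 1.3544 > 1, so it fails to converge.

no, ρ = 1.3544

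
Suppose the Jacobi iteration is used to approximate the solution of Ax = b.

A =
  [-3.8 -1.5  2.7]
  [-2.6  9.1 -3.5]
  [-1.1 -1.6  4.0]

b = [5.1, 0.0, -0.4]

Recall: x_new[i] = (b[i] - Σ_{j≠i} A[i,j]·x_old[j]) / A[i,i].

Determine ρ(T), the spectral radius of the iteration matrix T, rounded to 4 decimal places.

0.5546

Split A = D + L + U, D = diag(-3.8, 9.1, 4).
T_J = -D⁻¹(L+U): T[2,1] = -(-1.6)/(4) = +0.4000; T[2,2] = 0.
  T[0,:] = [+0.0000  -0.3947  +0.7105]
  T[1,:] = [+0.2857  +0.0000  +0.3846]
  T[2,:] = [+0.2750  +0.4000  +0.0000]
|eigenvalues of T|: 0.5546, 0.3532, 0.2014.
ρ = 0.5546; 0.5546 < 1 ⇒ converges.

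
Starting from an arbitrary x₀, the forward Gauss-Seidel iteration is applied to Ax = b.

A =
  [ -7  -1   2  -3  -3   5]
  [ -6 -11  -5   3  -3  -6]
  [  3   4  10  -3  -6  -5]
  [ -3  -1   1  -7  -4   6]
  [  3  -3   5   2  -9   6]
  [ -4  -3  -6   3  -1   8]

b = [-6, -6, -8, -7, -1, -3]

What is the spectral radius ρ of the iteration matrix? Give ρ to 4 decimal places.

1.5065

Write A = D+L+U with D = diag(-7, -11, 10, -7, -9, 8).
GS T = -(D+L)⁻¹U: row 0 first, T[0,2] = -(2)/(-7) = +0.2857; later rows by forward substitution.
  T[0,:] = [+0.0000  -0.1429  +0.2857  -0.4286  -0.4286  +0.7143]
  T[1,:] = [+0.0000  +0.0779  -0.6104  +0.5065  -0.0390  -0.9351]
  T[2,:] = [+0.0000  +0.0117  +0.1584  +0.2260  +0.7442  +0.6597]
  T[3,:] = [+0.0000  +0.0518  -0.0126  +0.1436  -0.2759  +0.7788]
  T[4,:] = [+0.0000  -0.0556  +0.3839  -0.1542  +0.2222  +1.7561]
  T[5,:] = [+0.0000  -0.0598  +0.0855  +0.0720  +0.4605  +0.4287]
|roots of det(T-λI)|: 1.5065, 0.8098, 0.1669, 0.1669, 0.1092, 0.0000.
spectral radius ρ = 1.5065; 1.5065 > 1 ⇒ diverges.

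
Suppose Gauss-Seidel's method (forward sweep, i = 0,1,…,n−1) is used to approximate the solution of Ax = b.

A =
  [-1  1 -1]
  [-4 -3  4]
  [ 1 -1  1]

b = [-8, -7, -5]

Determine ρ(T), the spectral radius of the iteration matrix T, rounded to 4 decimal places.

1.3333

Let D = diag(-1, -3, 1); L, U the strict triangles.
Gauss-Seidel: T = -(D+L)⁻¹U, row 0 first, T[0,1] = -(1)/(-1) = +1.0000; later rows by forward substitution.
  T[0,:] = [+0.0000  +1.0000  -1.0000]
  T[1,:] = [+0.0000  -1.3333  +2.6667]
  T[2,:] = [+0.0000  -2.3333  +3.6667]
eigenvalue magnitudes: 1.3333, 1.0000, 0.0000.
spectral radius ρ = 1.3333; 1.3333 > 1: divergent.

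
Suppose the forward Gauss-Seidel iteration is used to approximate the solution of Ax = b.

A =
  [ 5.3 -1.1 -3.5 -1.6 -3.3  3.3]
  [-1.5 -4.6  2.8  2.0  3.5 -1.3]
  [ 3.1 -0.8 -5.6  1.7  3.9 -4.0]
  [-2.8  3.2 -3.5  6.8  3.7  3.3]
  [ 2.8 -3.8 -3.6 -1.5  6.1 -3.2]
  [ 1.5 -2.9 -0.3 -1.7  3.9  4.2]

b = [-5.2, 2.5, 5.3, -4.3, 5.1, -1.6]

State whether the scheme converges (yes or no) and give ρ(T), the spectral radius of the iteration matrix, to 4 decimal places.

Diagonal D = diag(5.3, -4.6, -5.6, 6.8, 6.1, 4.2); L, U strict lower/upper.
Gauss-Seidel: T = -(D+L)⁻¹U, row 0 first, T[0,4] = -(-3.3)/(5.3) = +0.6226; later rows by forward substitution.
  T[0,:] = [+0.0000 +0.2075 +0.6604 +0.3019 +0.6226 -0.6226]
  T[1,:] = [+0.0000 -0.0677 +0.3934 +0.3363 +0.5578 -0.0796]
  T[2,:] = [+0.0000 +0.1246 +0.3094 +0.4226 +0.9614 -1.0476]
  T[3,:] = [+0.0000 +0.1814 +0.2460 +0.1836 -0.0554 -1.2434]
  T[4,:] = [+0.0000 -0.0193 +0.1850 +0.3655 +0.6155 -0.1632]
  T[5,:] = [+0.0000 -0.0206 -0.0143 -0.1105 -0.3625 -0.2592]
|roots of det(T-λI)|: 1.3108, 0.3661, 0.3661, 0.1492, 0.1492, 0.0000.
spectral radius ρ = 1.3108; 1.3108 > 1: divergent.

no, ρ = 1.3108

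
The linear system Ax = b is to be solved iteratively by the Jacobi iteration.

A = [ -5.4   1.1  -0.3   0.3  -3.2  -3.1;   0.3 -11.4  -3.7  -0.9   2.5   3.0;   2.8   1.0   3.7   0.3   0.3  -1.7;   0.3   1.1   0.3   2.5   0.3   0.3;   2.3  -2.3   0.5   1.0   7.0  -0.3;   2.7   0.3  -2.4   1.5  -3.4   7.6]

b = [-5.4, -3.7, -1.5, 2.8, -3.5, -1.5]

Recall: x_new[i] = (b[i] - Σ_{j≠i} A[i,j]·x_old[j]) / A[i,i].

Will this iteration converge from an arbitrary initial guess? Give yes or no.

yes

Write A = D+L+U with D = diag(-5.4, -11.4, 3.7, 2.5, 7, 7.6).
Jacobi T = -D⁻¹(L+U): T[2,1] = -(1)/(3.7) = -0.2703; T[2,2] = 0.
  T[0,:] = [+0.0000, +0.2037, -0.0556, +0.0556, -0.5926, -0.5741]
  T[1,:] = [+0.0263, +0.0000, -0.3246, -0.0789, +0.2193, +0.2632]
  T[2,:] = [-0.7568, -0.2703, +0.0000, -0.0811, -0.0811, +0.4595]
  T[3,:] = [-0.1200, -0.4400, -0.1200, +0.0000, -0.1200, -0.1200]
  T[4,:] = [-0.3286, +0.3286, -0.0714, -0.1429, +0.0000, +0.0429]
  T[5,:] = [-0.3553, -0.0395, +0.3158, -0.1974, +0.4474, +0.0000]
|eigenvalues of T|: 0.8993, 0.6433, 0.6433, 0.5584, 0.3168, 0.0028.
ρ = 0.8993; 0.8993 < 1, so it converges for any x₀.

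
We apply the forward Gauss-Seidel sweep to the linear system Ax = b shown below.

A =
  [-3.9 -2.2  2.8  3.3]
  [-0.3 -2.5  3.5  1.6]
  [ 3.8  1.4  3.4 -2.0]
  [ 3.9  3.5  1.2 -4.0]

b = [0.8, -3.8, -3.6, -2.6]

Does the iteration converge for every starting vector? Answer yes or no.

Diagonal D = diag(-3.9, -2.5, 3.4, -4); L, U strict lower/upper.
Gauss-Seidel: T = -(D+L)⁻¹U, row 0 first, T[0,1] = -(-2.2)/(-3.9) = -0.5641; later rows by forward substitution.
  T[0,:] = [+0.0000, -0.5641, +0.7179, +0.8462]
  T[1,:] = [+0.0000, +0.0677, +1.3138, +0.5385]
  T[2,:] = [+0.0000, +0.6026, -1.3434, -0.5792]
  T[3,:] = [+0.0000, -0.3100, +1.4466, +1.1224]
eigenvalue magnitudes: 1.3606, 0.7811, 0.4262, 0.0000.
ρ(T) = max|λ| = 1.3606; 1.3606 > 1: divergent.

no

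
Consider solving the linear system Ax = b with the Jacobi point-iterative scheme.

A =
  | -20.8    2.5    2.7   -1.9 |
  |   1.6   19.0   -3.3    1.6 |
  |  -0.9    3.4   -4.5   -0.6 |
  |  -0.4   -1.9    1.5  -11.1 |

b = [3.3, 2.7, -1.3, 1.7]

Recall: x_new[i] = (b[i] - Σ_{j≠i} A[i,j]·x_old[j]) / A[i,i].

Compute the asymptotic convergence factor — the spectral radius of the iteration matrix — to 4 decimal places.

0.3716

Write A = D+L+U with D = diag(-20.8, 19, -4.5, -11.1).
T_J = -D⁻¹(L+U): T[1,0] = -(1.6)/(19) = -0.0842; T[1,1] = 0.
  T[0,:] = [+0.0000 +0.1202 +0.1298 -0.0913]
  T[1,:] = [-0.0842 +0.0000 +0.1737 -0.0842]
  T[2,:] = [-0.2000 +0.7556 +0.0000 -0.1333]
  T[3,:] = [-0.0360 -0.1712 +0.1351 +0.0000]
moduli |λ_i(T)| = 0.3716, 0.1757, 0.1757, 0.0370.
ρ(T) = max|λ| = 0.3716; 0.3716 < 1: convergent.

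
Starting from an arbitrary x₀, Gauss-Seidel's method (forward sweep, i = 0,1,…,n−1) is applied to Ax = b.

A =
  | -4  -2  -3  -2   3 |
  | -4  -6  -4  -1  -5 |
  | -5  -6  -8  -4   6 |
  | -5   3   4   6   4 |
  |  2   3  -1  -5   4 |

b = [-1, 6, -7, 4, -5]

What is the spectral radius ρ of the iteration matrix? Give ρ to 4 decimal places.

1.2563

Let D = diag(-4, -6, -8, 6, 4); L, U the strict triangles.
GS T = -(D+L)⁻¹U: row 0 first, T[0,1] = -(-2)/(-4) = -0.5000; later rows by forward substitution.
  T[0,:] = [+0.0000, -0.5000, -0.7500, -0.5000, +0.7500]
  T[1,:] = [+0.0000, +0.3333, -0.1667, +0.1667, -1.3333]
  T[2,:] = [+0.0000, +0.0625, +0.5938, -0.3125, +1.2812]
  T[3,:] = [+0.0000, -0.6250, -0.9375, -0.2917, -0.2292]
  T[4,:] = [+0.0000, -0.7656, -0.5234, -0.3177, +0.6589]
eigenvalue magnitudes: 1.2563, 0.6301, 0.4283, 0.1639, 0.0000.
spectral radius ρ = 1.2563; 1.2563 > 1 ⇒ diverges.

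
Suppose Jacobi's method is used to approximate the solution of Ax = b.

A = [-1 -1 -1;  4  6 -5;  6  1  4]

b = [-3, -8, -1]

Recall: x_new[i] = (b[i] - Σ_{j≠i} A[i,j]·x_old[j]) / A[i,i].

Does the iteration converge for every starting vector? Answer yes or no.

Write A = D+L+U with D = diag(-1, 6, 4).
T_J = -D⁻¹(L+U): T[0,2] = -(-1)/(-1) = -1.0000; T[0,0] = 0.
  T[0,:] = [+0.0000, -1.0000, -1.0000]
  T[1,:] = [-0.6667, +0.0000, +0.8333]
  T[2,:] = [-1.5000, -0.2500, +0.0000]
eigenvalue magnitudes: 1.6207, 0.8176, 0.8176.
ρ(T) = max|λ| = 1.6207; 1.6207 > 1 ⇒ diverges.

no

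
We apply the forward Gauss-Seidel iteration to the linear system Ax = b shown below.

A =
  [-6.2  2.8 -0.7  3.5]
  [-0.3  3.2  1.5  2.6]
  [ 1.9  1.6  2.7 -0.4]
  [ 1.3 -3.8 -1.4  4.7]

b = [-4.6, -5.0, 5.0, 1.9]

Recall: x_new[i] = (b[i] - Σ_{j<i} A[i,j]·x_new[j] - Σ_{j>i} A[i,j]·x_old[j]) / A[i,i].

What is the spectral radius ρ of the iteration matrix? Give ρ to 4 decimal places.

Split A = D + L + U, D = diag(-6.2, 3.2, 2.7, 4.7).
Gauss-Seidel: T = -(D+L)⁻¹U, row 0 first, T[0,1] = -(2.8)/(-6.2) = +0.4516; later rows by forward substitution.
  T[0,:] = [+0.0000  +0.4516  -0.1129  +0.5645]
  T[1,:] = [+0.0000  +0.0423  -0.4793  -0.7596]
  T[2,:] = [+0.0000  -0.3429  +0.3635  +0.2010]
  T[3,:] = [+0.0000  -0.1928  -0.2480  -0.7104]
|roots of det(T-λI)|: 0.8921, 0.6037, 0.0161, 0.0000.
ρ(T) = max|λ| = 0.8921; 0.8921 < 1 ⇒ converges.

0.8921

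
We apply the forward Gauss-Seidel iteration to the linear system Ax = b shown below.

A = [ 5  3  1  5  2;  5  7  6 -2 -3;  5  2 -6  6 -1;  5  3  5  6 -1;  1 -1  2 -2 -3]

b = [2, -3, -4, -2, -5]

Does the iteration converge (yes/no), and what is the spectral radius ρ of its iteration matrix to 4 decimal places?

A = D + L + U where D = diag(5, 7, -6, 6, -3).
Gauss-Seidel: T = -(D+L)⁻¹U, row 0 first, T[0,1] = -(3)/(5) = -0.6000; later rows by forward substitution.
  T[0,:] = [+0.0000  -0.6000  -0.2000  -1.0000  -0.4000]
  T[1,:] = [+0.0000  +0.4286  -0.7143  +1.0000  +0.7143]
  T[2,:] = [+0.0000  -0.3571  -0.4048  +0.5000  -0.2619]
  T[3,:] = [+0.0000  +0.5833  +0.8611  -0.0833  +0.3611]
  T[4,:] = [+0.0000  -0.9698  -0.6725  -0.2778  -0.7868]
|eigenvalues of T|: 1.4830, 0.3093, 0.2496, 0.2496, 0.0000.
ρ(T) = max|λ| = 1.4830; 1.4830 > 1 ⇒ diverges.

no, ρ = 1.4830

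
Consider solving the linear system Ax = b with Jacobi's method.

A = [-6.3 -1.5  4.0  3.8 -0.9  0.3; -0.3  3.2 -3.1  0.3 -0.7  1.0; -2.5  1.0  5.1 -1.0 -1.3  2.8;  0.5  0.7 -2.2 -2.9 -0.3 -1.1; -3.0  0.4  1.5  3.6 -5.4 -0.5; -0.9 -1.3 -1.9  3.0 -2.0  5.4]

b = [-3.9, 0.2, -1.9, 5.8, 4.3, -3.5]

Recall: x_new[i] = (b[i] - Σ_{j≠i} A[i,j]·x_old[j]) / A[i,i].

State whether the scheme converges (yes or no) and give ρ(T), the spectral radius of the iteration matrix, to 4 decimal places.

no, ρ = 1.1814

Let D = diag(-6.3, 3.2, 5.1, -2.9, -5.4, 5.4); L, U the strict triangles.
Jacobi T = -D⁻¹(L+U): T[2,5] = -(2.8)/(5.1) = -0.5490; T[2,2] = 0.
  T[0,:] = [+0.0000  -0.2381  +0.6349  +0.6032  -0.1429  +0.0476]
  T[1,:] = [+0.0938  +0.0000  +0.9688  -0.0938  +0.2188  -0.3125]
  T[2,:] = [+0.4902  -0.1961  +0.0000  +0.1961  +0.2549  -0.5490]
  T[3,:] = [+0.1724  +0.2414  -0.7586  +0.0000  -0.1034  -0.3793]
  T[4,:] = [-0.5556  +0.0741  +0.2778  +0.6667  +0.0000  -0.0926]
  T[5,:] = [+0.1667  +0.2407  +0.3519  -0.5556  +0.3704  +0.0000]
|roots of det(T-λI)|: 1.1814, 0.9182, 0.9182, 0.3354, 0.3124, 0.3124.
spectral radius ρ = 1.1814; 1.1814 > 1, so it fails to converge.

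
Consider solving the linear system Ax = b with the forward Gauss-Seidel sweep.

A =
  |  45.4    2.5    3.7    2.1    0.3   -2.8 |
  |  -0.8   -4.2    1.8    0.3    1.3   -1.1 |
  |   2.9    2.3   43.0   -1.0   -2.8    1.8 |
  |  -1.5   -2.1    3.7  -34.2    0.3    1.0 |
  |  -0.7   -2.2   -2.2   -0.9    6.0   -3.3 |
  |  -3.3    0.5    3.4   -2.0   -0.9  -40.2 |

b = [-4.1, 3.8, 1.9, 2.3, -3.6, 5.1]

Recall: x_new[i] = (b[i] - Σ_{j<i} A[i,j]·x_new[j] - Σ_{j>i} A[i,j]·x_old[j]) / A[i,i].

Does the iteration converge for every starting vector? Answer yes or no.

A = D + L + U where D = diag(45.4, -4.2, 43, -34.2, 6, -40.2).
Gauss-Seidel: T = -(D+L)⁻¹U, row 0 first, T[0,5] = -(-2.8)/(45.4) = +0.0617; later rows by forward substitution.
  T[0,:] = [+0.0000, -0.0551, -0.0815, -0.0463, -0.0066, +0.0617]
  T[1,:] = [+0.0000, +0.0105, +0.4441, +0.0802, +0.3108, -0.2737]
  T[2,:] = [+0.0000, +0.0032, -0.0183, +0.0221, +0.0489, -0.0314]
  T[3,:] = [+0.0000, +0.0021, -0.0257, -0.0005, -0.0047, +0.0399]
  T[4,:] = [+0.0000, -0.0011, +0.1428, +0.0320, +0.1304, +0.4513]
  T[5,:] = [+0.0000, +0.0048, +0.0088, +0.0060, +0.0059, -0.0232]
|roots of det(T-λI)|: 0.1988, 0.0685, 0.0685, 0.0676, 0.0034, 0.0000.
ρ = 0.1988; 0.1988 < 1: convergent.

yes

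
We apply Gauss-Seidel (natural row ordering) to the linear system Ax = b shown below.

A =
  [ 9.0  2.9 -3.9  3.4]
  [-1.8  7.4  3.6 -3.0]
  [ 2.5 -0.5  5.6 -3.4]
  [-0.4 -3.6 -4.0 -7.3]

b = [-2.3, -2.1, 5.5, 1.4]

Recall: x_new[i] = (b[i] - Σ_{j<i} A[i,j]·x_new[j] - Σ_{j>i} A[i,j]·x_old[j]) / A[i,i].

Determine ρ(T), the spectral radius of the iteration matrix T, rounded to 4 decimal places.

0.8648

A = D + L + U where D = diag(9, 7.4, 5.6, -7.3).
T_GS = -(D+L)⁻¹U: row 0 first, T[0,3] = -(3.4)/(9) = -0.3778; later rows by forward substitution.
  T[0,:] = [+0.0000  -0.3222  +0.4333  -0.3778]
  T[1,:] = [+0.0000  -0.0784  -0.3811  +0.3135]
  T[2,:] = [+0.0000  +0.1369  -0.2275  +0.8038]
  T[3,:] = [+0.0000  -0.0187  +0.2888  -0.5743]
|λ(T)| sorted: 0.8648, 0.0777, 0.0777, 0.0000.
ρ(T) = max|λ| = 0.8648; 0.8648 < 1, so it converges for any x₀.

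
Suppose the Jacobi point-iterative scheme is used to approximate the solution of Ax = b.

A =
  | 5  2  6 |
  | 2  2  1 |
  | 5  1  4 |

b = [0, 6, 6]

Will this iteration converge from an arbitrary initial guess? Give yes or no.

no

Write A = D+L+U with D = diag(5, 2, 4).
Jacobi: T = -D⁻¹(L+U), T[0,1] = -(2)/(5) = -0.4000; T[0,0] = 0.
  T[0,:] = [+0.0000 -0.4000 -1.2000]
  T[1,:] = [-1.0000 +0.0000 -0.5000]
  T[2,:] = [-1.2500 -0.2500 +0.0000]
|roots of det(T-λI)|: 1.5432, 1.2604, 0.2828.
ρ = 1.5432; 1.5432 > 1 ⇒ diverges.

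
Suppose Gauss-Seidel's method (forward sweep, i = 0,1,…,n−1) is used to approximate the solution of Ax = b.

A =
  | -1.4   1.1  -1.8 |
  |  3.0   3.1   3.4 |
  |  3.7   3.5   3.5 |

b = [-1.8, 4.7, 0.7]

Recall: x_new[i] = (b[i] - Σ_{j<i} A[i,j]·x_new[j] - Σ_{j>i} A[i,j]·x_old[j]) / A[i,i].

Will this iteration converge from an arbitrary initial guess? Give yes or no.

no

Let D = diag(-1.4, 3.1, 3.5); L, U the strict triangles.
GS T = -(D+L)⁻¹U: row 0 first, T[0,2] = -(-1.8)/(-1.4) = -1.2857; later rows by forward substitution.
  T[0,:] = [+0.0000  +0.7857  -1.2857]
  T[1,:] = [+0.0000  -0.7604  +0.1475]
  T[2,:] = [+0.0000  -0.0702  +1.2117]
eigenvalue magnitudes: 1.2065, 0.7551, 0.0000.
spectral radius ρ = 1.2065; 1.2065 > 1, so it fails to converge.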